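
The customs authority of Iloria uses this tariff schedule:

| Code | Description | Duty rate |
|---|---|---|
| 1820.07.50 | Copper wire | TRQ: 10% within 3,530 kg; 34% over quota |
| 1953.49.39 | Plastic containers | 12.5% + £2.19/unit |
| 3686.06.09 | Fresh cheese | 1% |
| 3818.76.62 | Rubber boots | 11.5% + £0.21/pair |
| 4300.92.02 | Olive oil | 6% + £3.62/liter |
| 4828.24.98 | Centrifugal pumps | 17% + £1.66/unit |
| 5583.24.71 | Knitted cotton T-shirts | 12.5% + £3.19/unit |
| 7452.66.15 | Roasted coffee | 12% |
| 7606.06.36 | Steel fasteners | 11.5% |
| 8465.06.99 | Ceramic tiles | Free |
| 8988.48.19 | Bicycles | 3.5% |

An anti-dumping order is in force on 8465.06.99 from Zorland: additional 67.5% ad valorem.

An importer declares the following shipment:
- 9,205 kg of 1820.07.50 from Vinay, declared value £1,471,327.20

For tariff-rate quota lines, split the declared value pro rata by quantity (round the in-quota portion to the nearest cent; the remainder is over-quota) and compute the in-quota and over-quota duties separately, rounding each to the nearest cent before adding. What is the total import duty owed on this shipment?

£364,834.80

Line 1 (1820.07.50, Vinay, 9,205 kg, £1,471,327.20):
Code 1820.07.50 is under a tariff-rate quota (threshold 3,530 kg). In-quota: 3,530 kg at 10%; over-quota: 5,675 kg at 34%.
Pro-rata value split: in-quota = £1,471,327.20 × 3,530/9,205 = £564,235.20; over-quota = £1,471,327.20 − £564,235.20 = £907,092.00.
In-quota duty = £564,235.20 × 10% = £56,423.52. Over-quota duty = £907,092.00 × 34% = £308,411.28.
Line duty = £56,423.52 + £308,411.28 = £364,834.80.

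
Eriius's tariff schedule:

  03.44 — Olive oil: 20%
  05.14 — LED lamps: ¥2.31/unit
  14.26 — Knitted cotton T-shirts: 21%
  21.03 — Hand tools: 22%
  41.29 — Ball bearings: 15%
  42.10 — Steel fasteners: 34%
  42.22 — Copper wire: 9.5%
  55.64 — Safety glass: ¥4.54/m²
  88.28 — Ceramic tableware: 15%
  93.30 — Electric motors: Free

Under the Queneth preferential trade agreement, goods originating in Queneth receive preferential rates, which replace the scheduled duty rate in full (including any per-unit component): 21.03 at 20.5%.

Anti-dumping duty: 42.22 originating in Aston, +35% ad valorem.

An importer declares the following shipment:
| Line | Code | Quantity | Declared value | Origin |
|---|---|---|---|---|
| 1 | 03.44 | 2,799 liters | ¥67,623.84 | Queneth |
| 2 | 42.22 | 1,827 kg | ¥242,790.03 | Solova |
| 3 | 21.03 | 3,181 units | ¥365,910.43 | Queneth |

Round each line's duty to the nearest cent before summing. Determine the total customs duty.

¥111,601.46

Line 1 (03.44, Queneth, 2,799 liters, ¥67,623.84):
Base rate for 03.44 is 20%.
Origin Queneth is the FTA partner but 03.44 is not on the preference list; base rate stands.
Duty = ¥67,623.84 × 20% = ¥13,524.77.
Line 2 (42.22, Solova, 1,827 kg, ¥242,790.03):
Base rate for 42.22 is 9.5%.
The additional-duty order on 42.22 targets Aston, not Solova; it does not apply.
Duty = ¥242,790.03 × 9.5% = ¥23,065.05.
Line 3 (21.03, Queneth, 3,181 units, ¥365,910.43):
Base rate for 21.03 is 22%.
Origin Queneth qualifies under the Eriius–Queneth agreement and 21.03 is covered: preferential rate 20.5% applies instead.
Duty = ¥365,910.43 × 20.5% = ¥75,011.64.
Total = ¥13,524.77 + ¥23,065.05 + ¥75,011.64 = ¥111,601.46.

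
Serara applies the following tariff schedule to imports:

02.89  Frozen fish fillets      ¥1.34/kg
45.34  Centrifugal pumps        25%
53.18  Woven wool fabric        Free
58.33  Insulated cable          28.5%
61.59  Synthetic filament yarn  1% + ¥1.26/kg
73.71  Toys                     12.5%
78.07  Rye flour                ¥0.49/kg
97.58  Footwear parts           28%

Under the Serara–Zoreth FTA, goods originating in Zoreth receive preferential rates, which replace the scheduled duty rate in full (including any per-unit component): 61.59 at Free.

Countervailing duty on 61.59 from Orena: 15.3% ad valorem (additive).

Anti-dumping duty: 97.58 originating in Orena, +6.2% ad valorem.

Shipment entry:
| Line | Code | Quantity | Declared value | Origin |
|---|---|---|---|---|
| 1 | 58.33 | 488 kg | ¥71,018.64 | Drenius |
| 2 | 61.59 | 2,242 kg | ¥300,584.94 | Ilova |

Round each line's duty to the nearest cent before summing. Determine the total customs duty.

¥26,071.08

Line 1 (58.33, Drenius, 488 kg, ¥71,018.64):
Base rate for 58.33 is 28.5%.
Duty = ¥71,018.64 × 28.5% = ¥20,240.31.
Line 2 (61.59, Ilova, 2,242 kg, ¥300,584.94):
Base rate for 61.59 is 1% + ¥1.26/kg.
61.59 has an FTA preferential rate, but origin Ilova is not Zoreth; base rate stands.
The additional-duty order on 61.59 targets Orena, not Ilova; it does not apply.
Duty = ¥300,584.94 × 1% + 2,242 × ¥1.26 = ¥5,830.77.
Total = ¥20,240.31 + ¥5,830.77 = ¥26,071.08.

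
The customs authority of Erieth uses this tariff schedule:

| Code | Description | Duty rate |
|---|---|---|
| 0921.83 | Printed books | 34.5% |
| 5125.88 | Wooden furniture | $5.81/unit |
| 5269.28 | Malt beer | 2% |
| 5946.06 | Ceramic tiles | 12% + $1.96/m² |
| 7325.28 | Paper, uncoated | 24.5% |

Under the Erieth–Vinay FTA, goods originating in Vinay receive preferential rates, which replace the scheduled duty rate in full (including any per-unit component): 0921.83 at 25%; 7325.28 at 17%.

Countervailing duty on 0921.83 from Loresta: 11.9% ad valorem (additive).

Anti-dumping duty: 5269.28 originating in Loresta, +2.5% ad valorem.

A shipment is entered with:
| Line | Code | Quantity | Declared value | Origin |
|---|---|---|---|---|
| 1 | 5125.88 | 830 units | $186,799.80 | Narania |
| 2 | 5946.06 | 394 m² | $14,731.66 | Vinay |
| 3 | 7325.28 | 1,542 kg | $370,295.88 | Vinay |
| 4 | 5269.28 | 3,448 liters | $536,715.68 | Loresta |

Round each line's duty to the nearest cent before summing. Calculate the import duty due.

Line 1 (5125.88, Narania, 830 units, $186,799.80):
Base rate for 5125.88 is $5.81/unit.
Duty = 830 × $5.81 = $4,822.30.
Line 2 (5946.06, Vinay, 394 m², $14,731.66):
Base rate for 5946.06 is 12% + $1.96/m².
Origin Vinay is the FTA partner but 5946.06 is not on the preference list; base rate stands.
Duty = $14,731.66 × 12% + 394 × $1.96 = $2,540.04.
Line 3 (7325.28, Vinay, 1,542 kg, $370,295.88):
Base rate for 7325.28 is 24.5%.
Origin Vinay qualifies under the Erieth–Vinay agreement and 7325.28 is covered: preferential rate 17% applies instead.
Duty = $370,295.88 × 17% = $62,950.30.
Line 4 (5269.28, Loresta, 3,448 liters, $536,715.68):
Base rate for 5269.28 is 2%.
Additional duty on 5269.28 from Loresta: +2.5%. Applied ad valorem rate: 2% + 2.5% = 4.5%.
Duty = $536,715.68 × 4.5% = $24,152.21.
Total = $4,822.30 + $2,540.04 + $62,950.30 + $24,152.21 = $94,464.85.

$94,464.85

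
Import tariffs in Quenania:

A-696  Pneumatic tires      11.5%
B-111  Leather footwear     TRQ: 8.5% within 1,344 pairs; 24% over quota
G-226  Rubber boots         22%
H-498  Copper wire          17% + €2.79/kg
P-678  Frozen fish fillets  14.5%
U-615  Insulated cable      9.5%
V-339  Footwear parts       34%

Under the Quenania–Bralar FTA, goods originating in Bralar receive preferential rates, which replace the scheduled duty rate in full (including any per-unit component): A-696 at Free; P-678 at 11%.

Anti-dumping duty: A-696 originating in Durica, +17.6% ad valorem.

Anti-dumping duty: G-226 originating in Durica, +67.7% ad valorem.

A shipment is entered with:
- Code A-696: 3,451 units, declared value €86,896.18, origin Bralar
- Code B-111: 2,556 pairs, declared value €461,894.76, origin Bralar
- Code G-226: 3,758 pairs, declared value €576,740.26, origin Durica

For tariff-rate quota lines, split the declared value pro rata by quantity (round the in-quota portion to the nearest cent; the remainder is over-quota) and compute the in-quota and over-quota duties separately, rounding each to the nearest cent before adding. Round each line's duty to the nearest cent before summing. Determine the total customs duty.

€590,545.24

Line 1 (A-696, Bralar, 3,451 units, €86,896.18):
Base rate for A-696 is 11.5%.
Origin Bralar qualifies under the Quenania–Bralar agreement and A-696 is covered: preferential rate Free applies instead.
The additional-duty order on A-696 targets Durica, not Bralar; it does not apply.
Duty = €86,896.18 × 0% = €0.00.
Line 2 (B-111, Bralar, 2,556 pairs, €461,894.76):
Code B-111 is under a tariff-rate quota (threshold 1,344 pairs). In-quota: 1,344 pairs at 8.5%; over-quota: 1,212 pairs at 24%.
Pro-rata value split: in-quota = €461,894.76 × 1,344/2,556 = €242,874.24; over-quota = €461,894.76 − €242,874.24 = €219,020.52.
In-quota duty = €242,874.24 × 8.5% = €20,644.31. Over-quota duty = €219,020.52 × 24% = €52,564.92.
Line duty = €20,644.31 + €52,564.92 = €73,209.23.
Line 3 (G-226, Durica, 3,758 pairs, €576,740.26):
Base rate for G-226 is 22%.
Additional duty on G-226 from Durica: +67.7%. Applied ad valorem rate: 22% + 67.7% = 89.7%.
Duty = €576,740.26 × 89.7% = €517,336.01.
Total = €0.00 + €73,209.23 + €517,336.01 = €590,545.24.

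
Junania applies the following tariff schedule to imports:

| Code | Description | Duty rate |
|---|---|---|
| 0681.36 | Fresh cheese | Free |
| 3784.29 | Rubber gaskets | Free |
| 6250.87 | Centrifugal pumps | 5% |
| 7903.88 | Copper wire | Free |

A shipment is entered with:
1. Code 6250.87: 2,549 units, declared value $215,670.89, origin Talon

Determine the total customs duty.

Line 1 (6250.87, Talon, 2,549 units, $215,670.89):
Base rate for 6250.87 is 5%.
Duty = $215,670.89 × 5% = $10,783.54.

$10,783.54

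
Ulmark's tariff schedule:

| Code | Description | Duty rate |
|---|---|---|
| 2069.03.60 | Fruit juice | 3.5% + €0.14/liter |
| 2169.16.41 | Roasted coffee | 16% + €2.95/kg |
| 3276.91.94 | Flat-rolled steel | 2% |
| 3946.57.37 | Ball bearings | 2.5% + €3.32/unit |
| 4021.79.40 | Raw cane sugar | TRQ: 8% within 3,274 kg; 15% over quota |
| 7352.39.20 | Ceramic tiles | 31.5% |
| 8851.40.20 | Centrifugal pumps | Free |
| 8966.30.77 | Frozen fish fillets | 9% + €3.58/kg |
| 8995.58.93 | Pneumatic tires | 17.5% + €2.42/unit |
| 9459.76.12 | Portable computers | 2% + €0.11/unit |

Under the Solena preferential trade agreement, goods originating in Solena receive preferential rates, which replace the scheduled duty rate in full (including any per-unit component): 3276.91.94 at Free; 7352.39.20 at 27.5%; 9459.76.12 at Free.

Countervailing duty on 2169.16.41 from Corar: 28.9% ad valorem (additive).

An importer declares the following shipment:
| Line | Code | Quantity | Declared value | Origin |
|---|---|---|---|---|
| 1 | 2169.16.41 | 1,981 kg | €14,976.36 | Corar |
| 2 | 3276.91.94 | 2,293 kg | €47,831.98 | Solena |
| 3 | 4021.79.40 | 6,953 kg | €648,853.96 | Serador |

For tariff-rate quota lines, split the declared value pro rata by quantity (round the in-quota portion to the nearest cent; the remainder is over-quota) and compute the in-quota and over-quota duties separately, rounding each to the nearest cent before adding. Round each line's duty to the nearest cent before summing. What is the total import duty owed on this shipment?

Line 1 (2169.16.41, Corar, 1,981 kg, €14,976.36):
Base rate for 2169.16.41 is 16% + €2.95/kg.
Additional duty on 2169.16.41 from Corar: +28.9%. Applied ad valorem rate: 16% + 28.9% = 44.9%.
Duty = €14,976.36 × 44.9% + 1,981 × €2.95 = €12,568.34.
Line 2 (3276.91.94, Solena, 2,293 kg, €47,831.98):
Base rate for 3276.91.94 is 2%.
Origin Solena qualifies under the Ulmark–Solena agreement and 3276.91.94 is covered: preferential rate Free applies instead.
Duty = €47,831.98 × 0% = €0.00.
Line 3 (4021.79.40, Serador, 6,953 kg, €648,853.96):
Code 4021.79.40 is under a tariff-rate quota (threshold 3,274 kg). In-quota: 3,274 kg at 8%; over-quota: 3,679 kg at 15%.
Pro-rata value split: in-quota = €648,853.96 × 3,274/6,953 = €305,529.68; over-quota = €648,853.96 − €305,529.68 = €343,324.28.
In-quota duty = €305,529.68 × 8% = €24,442.37. Over-quota duty = €343,324.28 × 15% = €51,498.64.
Line duty = €24,442.37 + €51,498.64 = €75,941.01.
Total = €12,568.34 + €0.00 + €75,941.01 = €88,509.35.

€88,509.35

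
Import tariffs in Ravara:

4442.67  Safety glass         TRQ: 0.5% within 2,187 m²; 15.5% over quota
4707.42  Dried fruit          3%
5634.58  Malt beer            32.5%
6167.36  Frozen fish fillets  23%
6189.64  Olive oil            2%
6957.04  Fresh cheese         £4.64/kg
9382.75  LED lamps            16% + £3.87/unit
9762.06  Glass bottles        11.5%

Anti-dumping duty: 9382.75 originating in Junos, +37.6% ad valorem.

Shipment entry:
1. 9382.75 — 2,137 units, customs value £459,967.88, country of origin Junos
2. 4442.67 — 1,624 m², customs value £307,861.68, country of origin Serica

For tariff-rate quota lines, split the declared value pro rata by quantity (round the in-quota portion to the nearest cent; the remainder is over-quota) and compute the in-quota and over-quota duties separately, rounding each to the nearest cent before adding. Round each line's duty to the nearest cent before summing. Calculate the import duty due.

£256,352.28

Line 1 (9382.75, Junos, 2,137 units, £459,967.88):
Base rate for 9382.75 is 16% + £3.87/unit.
Additional duty on 9382.75 from Junos: +37.6%. Applied ad valorem rate: 16% + 37.6% = 53.6%.
Duty = £459,967.88 × 53.6% + 2,137 × £3.87 = £254,812.97.
Line 2 (4442.67, Serica, 1,624 m², £307,861.68):
Code 4442.67 is under a tariff-rate quota (threshold 2,187 m²). Quantity 1,624 m² is within the quota, so the in-quota rate 0.5% applies to the full value.
Duty = £307,861.68 × 0.5% = £1,539.31.
Total = £254,812.97 + £1,539.31 = £256,352.28.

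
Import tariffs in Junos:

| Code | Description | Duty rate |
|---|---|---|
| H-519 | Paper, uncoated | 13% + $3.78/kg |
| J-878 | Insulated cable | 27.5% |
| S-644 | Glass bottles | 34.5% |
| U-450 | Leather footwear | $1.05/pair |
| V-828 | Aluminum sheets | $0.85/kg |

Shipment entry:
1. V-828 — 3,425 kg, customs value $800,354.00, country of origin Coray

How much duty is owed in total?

$2,911.25

Line 1 (V-828, Coray, 3,425 kg, $800,354.00):
Base rate for V-828 is $0.85/kg.
Duty = 3,425 × $0.85 = $2,911.25.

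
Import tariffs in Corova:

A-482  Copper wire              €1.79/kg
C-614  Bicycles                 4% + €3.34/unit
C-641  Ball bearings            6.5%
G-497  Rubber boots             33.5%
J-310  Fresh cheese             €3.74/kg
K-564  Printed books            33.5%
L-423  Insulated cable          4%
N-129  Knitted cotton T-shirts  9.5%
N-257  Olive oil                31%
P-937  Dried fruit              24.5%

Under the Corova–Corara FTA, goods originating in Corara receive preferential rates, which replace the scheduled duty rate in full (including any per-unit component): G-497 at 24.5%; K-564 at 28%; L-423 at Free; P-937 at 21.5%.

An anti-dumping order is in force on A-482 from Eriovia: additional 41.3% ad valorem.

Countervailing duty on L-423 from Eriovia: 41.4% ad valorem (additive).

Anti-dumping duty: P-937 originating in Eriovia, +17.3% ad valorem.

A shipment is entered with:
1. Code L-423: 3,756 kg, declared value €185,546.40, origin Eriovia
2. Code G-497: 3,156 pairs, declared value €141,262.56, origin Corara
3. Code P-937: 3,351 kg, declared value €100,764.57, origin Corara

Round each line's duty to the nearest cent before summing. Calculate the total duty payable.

Line 1 (L-423, Eriovia, 3,756 kg, €185,546.40):
Base rate for L-423 is 4%.
L-423 has an FTA preferential rate, but origin Eriovia is not Corara; base rate stands.
Additional duty on L-423 from Eriovia: +41.4%. Applied ad valorem rate: 4% + 41.4% = 45.4%.
Duty = €185,546.40 × 45.4% = €84,238.07.
Line 2 (G-497, Corara, 3,156 pairs, €141,262.56):
Base rate for G-497 is 33.5%.
Origin Corara qualifies under the Corova–Corara agreement and G-497 is covered: preferential rate 24.5% applies instead.
Duty = €141,262.56 × 24.5% = €34,609.33.
Line 3 (P-937, Corara, 3,351 kg, €100,764.57):
Base rate for P-937 is 24.5%.
Origin Corara qualifies under the Corova–Corara agreement and P-937 is covered: preferential rate 21.5% applies instead.
The additional-duty order on P-937 targets Eriovia, not Corara; it does not apply.
Duty = €100,764.57 × 21.5% = €21,664.38.
Total = €84,238.07 + €34,609.33 + €21,664.38 = €140,511.78.

€140,511.78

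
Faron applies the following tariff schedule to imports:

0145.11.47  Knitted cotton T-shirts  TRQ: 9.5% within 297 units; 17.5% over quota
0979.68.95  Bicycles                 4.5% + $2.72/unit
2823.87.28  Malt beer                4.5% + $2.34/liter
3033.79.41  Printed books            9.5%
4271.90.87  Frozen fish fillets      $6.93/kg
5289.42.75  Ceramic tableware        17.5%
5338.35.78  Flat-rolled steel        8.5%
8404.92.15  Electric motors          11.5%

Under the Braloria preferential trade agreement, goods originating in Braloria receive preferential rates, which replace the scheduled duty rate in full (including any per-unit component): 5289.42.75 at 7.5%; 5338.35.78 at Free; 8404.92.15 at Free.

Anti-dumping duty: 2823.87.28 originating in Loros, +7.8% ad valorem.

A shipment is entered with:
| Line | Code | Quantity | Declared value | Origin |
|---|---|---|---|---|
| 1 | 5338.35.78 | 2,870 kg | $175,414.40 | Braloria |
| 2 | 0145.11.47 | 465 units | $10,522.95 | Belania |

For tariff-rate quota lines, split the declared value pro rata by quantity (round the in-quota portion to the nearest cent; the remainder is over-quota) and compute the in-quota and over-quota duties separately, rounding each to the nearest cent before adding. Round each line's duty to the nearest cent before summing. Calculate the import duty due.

Line 1 (5338.35.78, Braloria, 2,870 kg, $175,414.40):
Base rate for 5338.35.78 is 8.5%.
Origin Braloria qualifies under the Faron–Braloria agreement and 5338.35.78 is covered: preferential rate Free applies instead.
Duty = $175,414.40 × 0% = $0.00.
Line 2 (0145.11.47, Belania, 465 units, $10,522.95):
Code 0145.11.47 is under a tariff-rate quota (threshold 297 units). In-quota: 297 units at 9.5%; over-quota: 168 units at 17.5%.
Pro-rata value split: in-quota = $10,522.95 × 297/465 = $6,721.11; over-quota = $10,522.95 − $6,721.11 = $3,801.84.
In-quota duty = $6,721.11 × 9.5% = $638.51. Over-quota duty = $3,801.84 × 17.5% = $665.32.
Line duty = $638.51 + $665.32 = $1,303.83.
Total = $0.00 + $1,303.83 = $1,303.83.

$1,303.83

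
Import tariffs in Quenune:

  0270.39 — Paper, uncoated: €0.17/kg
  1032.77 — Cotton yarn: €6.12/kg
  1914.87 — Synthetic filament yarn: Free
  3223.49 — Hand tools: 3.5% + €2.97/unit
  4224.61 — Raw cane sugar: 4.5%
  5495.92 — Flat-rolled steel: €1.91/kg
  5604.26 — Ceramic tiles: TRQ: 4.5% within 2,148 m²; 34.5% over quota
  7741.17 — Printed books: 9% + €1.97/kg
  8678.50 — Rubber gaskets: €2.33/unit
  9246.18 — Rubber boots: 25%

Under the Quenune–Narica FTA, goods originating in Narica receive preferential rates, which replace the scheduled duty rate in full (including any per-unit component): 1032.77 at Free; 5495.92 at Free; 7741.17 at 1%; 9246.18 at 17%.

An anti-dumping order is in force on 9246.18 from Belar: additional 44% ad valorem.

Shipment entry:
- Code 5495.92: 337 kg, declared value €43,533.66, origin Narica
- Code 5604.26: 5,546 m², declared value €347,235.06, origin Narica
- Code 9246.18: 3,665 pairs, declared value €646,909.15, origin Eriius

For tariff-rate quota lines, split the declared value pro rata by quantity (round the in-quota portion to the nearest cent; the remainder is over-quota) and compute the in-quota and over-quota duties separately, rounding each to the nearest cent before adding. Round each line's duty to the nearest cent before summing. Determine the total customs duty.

Line 1 (5495.92, Narica, 337 kg, €43,533.66):
Base rate for 5495.92 is €1.91/kg.
Origin Narica qualifies under the Quenune–Narica agreement and 5495.92 is covered: preferential rate Free applies instead.
Duty = €43,533.66 × 0% = €0.00.
Line 2 (5604.26, Narica, 5,546 m², €347,235.06):
Code 5604.26 is under a tariff-rate quota (threshold 2,148 m²). In-quota: 2,148 m² at 4.5%; over-quota: 3,398 m² at 34.5%.
Pro-rata value split: in-quota = €347,235.06 × 2,148/5,546 = €134,486.28; over-quota = €347,235.06 − €134,486.28 = €212,748.78.
In-quota duty = €134,486.28 × 4.5% = €6,051.88. Over-quota duty = €212,748.78 × 34.5% = €73,398.33.
Line duty = €6,051.88 + €73,398.33 = €79,450.21.
Line 3 (9246.18, Eriius, 3,665 pairs, €646,909.15):
Base rate for 9246.18 is 25%.
9246.18 has an FTA preferential rate, but origin Eriius is not Narica; base rate stands.
The additional-duty order on 9246.18 targets Belar, not Eriius; it does not apply.
Duty = €646,909.15 × 25% = €161,727.29.
Total = €0.00 + €79,450.21 + €161,727.29 = €241,177.50.

€241,177.50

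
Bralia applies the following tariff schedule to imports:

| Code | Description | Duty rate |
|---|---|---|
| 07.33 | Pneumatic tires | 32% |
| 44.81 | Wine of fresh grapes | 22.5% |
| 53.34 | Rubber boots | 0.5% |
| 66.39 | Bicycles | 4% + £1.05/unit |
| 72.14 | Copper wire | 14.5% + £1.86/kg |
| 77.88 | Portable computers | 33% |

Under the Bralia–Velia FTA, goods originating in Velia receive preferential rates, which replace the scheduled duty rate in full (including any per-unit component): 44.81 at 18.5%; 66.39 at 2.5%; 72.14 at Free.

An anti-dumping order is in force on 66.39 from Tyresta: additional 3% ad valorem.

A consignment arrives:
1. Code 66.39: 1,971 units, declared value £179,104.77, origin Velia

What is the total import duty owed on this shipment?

£4,477.62

Line 1 (66.39, Velia, 1,971 units, £179,104.77):
Base rate for 66.39 is 4% + £1.05/unit.
Origin Velia qualifies under the Bralia–Velia agreement and 66.39 is covered: preferential rate 2.5% applies instead.
The additional-duty order on 66.39 targets Tyresta, not Velia; it does not apply.
Duty = £179,104.77 × 2.5% = £4,477.62.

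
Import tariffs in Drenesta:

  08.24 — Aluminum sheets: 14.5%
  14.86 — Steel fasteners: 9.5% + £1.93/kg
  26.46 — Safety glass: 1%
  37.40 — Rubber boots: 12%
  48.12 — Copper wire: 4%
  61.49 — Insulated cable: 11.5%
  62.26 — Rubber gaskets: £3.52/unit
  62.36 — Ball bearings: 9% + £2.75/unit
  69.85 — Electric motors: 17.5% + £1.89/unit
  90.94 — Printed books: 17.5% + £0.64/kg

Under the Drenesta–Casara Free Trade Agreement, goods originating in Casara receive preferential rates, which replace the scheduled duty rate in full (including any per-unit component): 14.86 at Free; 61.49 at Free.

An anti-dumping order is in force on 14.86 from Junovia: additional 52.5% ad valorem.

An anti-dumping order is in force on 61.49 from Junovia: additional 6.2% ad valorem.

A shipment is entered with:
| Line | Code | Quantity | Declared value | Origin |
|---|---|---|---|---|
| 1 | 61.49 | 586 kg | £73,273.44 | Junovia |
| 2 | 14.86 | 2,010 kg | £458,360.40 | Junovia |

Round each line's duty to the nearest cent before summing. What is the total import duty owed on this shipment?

£301,032.15

Line 1 (61.49, Junovia, 586 kg, £73,273.44):
Base rate for 61.49 is 11.5%.
61.49 has an FTA preferential rate, but origin Junovia is not Casara; base rate stands.
Additional duty on 61.49 from Junovia: +6.2%. Applied ad valorem rate: 11.5% + 6.2% = 17.7%.
Duty = £73,273.44 × 17.7% = £12,969.40.
Line 2 (14.86, Junovia, 2,010 kg, £458,360.40):
Base rate for 14.86 is 9.5% + £1.93/kg.
14.86 has an FTA preferential rate, but origin Junovia is not Casara; base rate stands.
Additional duty on 14.86 from Junovia: +52.5%. Applied ad valorem rate: 9.5% + 52.5% = 62%.
Duty = £458,360.40 × 62% + 2,010 × £1.93 = £288,062.75.
Total = £12,969.40 + £288,062.75 = £301,032.15.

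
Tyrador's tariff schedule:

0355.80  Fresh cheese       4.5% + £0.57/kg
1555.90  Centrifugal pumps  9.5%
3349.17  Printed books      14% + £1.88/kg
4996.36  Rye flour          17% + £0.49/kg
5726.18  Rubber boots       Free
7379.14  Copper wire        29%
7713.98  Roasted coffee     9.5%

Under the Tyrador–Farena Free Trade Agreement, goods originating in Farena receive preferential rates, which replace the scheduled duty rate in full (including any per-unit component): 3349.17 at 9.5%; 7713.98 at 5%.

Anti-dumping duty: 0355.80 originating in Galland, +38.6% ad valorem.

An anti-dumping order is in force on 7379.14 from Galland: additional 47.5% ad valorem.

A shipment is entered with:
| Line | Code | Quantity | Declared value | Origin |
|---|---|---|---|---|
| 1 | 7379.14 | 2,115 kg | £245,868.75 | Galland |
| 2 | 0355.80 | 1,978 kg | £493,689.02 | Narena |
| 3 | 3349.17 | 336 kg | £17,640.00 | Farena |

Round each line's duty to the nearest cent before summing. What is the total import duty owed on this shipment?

£213,108.86

Line 1 (7379.14, Galland, 2,115 kg, £245,868.75):
Base rate for 7379.14 is 29%.
Additional duty on 7379.14 from Galland: +47.5%. Applied ad valorem rate: 29% + 47.5% = 76.5%.
Duty = £245,868.75 × 76.5% = £188,089.59.
Line 2 (0355.80, Narena, 1,978 kg, £493,689.02):
Base rate for 0355.80 is 4.5% + £0.57/kg.
The additional-duty order on 0355.80 targets Galland, not Narena; it does not apply.
Duty = £493,689.02 × 4.5% + 1,978 × £0.57 = £23,343.47.
Line 3 (3349.17, Farena, 336 kg, £17,640.00):
Base rate for 3349.17 is 14% + £1.88/kg.
Origin Farena qualifies under the Tyrador–Farena agreement and 3349.17 is covered: preferential rate 9.5% applies instead.
Duty = £17,640.00 × 9.5% = £1,675.80.
Total = £188,089.59 + £23,343.47 + £1,675.80 = £213,108.86.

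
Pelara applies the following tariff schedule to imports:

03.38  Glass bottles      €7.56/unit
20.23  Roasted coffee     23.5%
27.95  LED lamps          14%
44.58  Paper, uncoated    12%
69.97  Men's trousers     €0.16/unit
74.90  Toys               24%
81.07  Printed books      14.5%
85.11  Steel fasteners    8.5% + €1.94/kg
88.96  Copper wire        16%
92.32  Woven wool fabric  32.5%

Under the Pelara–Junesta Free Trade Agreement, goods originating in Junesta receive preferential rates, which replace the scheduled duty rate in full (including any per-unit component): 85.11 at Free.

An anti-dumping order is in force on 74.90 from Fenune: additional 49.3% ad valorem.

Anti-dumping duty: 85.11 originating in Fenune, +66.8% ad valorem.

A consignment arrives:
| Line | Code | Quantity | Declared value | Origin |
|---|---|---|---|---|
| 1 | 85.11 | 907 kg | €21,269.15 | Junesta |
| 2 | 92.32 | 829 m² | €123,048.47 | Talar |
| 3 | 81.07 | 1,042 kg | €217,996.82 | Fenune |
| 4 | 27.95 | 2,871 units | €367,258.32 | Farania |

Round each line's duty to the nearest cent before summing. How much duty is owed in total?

€123,016.45

Line 1 (85.11, Junesta, 907 kg, €21,269.15):
Base rate for 85.11 is 8.5% + €1.94/kg.
Origin Junesta qualifies under the Pelara–Junesta agreement and 85.11 is covered: preferential rate Free applies instead.
The additional-duty order on 85.11 targets Fenune, not Junesta; it does not apply.
Duty = €21,269.15 × 0% = €0.00.
Line 2 (92.32, Talar, 829 m², €123,048.47):
Base rate for 92.32 is 32.5%.
Duty = €123,048.47 × 32.5% = €39,990.75.
Line 3 (81.07, Fenune, 1,042 kg, €217,996.82):
Base rate for 81.07 is 14.5%.
Duty = €217,996.82 × 14.5% = €31,609.54.
Line 4 (27.95, Farania, 2,871 units, €367,258.32):
Base rate for 27.95 is 14%.
Duty = €367,258.32 × 14% = €51,416.16.
Total = €0.00 + €39,990.75 + €31,609.54 + €51,416.16 = €123,016.45.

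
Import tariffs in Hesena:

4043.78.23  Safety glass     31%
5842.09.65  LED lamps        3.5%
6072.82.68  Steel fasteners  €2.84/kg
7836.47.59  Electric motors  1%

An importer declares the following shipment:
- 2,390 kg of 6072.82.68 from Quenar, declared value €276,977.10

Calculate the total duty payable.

Line 1 (6072.82.68, Quenar, 2,390 kg, €276,977.10):
Base rate for 6072.82.68 is €2.84/kg.
Duty = 2,390 × €2.84 = €6,787.60.

€6,787.60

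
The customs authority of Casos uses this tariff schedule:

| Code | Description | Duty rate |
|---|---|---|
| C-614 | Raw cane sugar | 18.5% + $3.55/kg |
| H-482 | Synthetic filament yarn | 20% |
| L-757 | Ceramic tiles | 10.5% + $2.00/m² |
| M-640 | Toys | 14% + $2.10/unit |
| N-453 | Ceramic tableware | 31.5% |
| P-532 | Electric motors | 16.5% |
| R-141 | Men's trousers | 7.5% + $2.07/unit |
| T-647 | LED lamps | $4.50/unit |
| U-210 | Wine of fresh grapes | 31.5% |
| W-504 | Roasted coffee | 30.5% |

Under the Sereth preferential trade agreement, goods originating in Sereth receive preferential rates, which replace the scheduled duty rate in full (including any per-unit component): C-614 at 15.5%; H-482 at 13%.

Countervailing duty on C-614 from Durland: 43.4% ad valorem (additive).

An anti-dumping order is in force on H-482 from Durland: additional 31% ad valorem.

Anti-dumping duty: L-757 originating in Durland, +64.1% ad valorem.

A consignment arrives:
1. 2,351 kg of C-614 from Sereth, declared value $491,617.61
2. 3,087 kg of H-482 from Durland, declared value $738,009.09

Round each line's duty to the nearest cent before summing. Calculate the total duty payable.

Line 1 (C-614, Sereth, 2,351 kg, $491,617.61):
Base rate for C-614 is 18.5% + $3.55/kg.
Origin Sereth qualifies under the Casos–Sereth agreement and C-614 is covered: preferential rate 15.5% applies instead.
The additional-duty order on C-614 targets Durland, not Sereth; it does not apply.
Duty = $491,617.61 × 15.5% = $76,200.73.
Line 2 (H-482, Durland, 3,087 kg, $738,009.09):
Base rate for H-482 is 20%.
H-482 has an FTA preferential rate, but origin Durland is not Sereth; base rate stands.
Additional duty on H-482 from Durland: +31%. Applied ad valorem rate: 20% + 31% = 51%.
Duty = $738,009.09 × 51% = $376,384.64.
Total = $76,200.73 + $376,384.64 = $452,585.37.

$452,585.37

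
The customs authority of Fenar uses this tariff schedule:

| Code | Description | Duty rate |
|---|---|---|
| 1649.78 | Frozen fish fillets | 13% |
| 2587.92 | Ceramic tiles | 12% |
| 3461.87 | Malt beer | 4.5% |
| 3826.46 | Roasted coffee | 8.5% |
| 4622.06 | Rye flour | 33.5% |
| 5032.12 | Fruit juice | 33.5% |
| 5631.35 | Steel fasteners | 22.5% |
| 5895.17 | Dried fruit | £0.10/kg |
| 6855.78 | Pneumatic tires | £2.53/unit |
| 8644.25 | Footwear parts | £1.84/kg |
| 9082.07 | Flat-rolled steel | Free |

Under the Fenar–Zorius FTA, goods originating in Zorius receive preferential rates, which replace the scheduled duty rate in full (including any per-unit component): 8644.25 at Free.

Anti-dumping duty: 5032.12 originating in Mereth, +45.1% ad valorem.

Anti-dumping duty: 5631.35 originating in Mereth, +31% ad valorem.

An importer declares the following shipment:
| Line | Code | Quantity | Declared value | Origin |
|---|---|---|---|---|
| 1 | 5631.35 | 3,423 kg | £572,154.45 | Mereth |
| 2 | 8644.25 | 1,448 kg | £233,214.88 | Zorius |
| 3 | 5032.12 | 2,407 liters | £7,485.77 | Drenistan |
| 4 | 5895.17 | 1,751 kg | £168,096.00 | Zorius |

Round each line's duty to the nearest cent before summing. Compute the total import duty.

Line 1 (5631.35, Mereth, 3,423 kg, £572,154.45):
Base rate for 5631.35 is 22.5%.
Additional duty on 5631.35 from Mereth: +31%. Applied ad valorem rate: 22.5% + 31% = 53.5%.
Duty = £572,154.45 × 53.5% = £306,102.63.
Line 2 (8644.25, Zorius, 1,448 kg, £233,214.88):
Base rate for 8644.25 is £1.84/kg.
Origin Zorius qualifies under the Fenar–Zorius agreement and 8644.25 is covered: preferential rate Free applies instead.
Duty = £233,214.88 × 0% = £0.00.
Line 3 (5032.12, Drenistan, 2,407 liters, £7,485.77):
Base rate for 5032.12 is 33.5%.
The additional-duty order on 5032.12 targets Mereth, not Drenistan; it does not apply.
Duty = £7,485.77 × 33.5% = £2,507.73.
Line 4 (5895.17, Zorius, 1,751 kg, £168,096.00):
Base rate for 5895.17 is £0.10/kg.
Origin Zorius is the FTA partner but 5895.17 is not on the preference list; base rate stands.
Duty = 1,751 × £0.10 = £175.10.
Total = £306,102.63 + £0.00 + £2,507.73 + £175.10 = £308,785.46.

£308,785.46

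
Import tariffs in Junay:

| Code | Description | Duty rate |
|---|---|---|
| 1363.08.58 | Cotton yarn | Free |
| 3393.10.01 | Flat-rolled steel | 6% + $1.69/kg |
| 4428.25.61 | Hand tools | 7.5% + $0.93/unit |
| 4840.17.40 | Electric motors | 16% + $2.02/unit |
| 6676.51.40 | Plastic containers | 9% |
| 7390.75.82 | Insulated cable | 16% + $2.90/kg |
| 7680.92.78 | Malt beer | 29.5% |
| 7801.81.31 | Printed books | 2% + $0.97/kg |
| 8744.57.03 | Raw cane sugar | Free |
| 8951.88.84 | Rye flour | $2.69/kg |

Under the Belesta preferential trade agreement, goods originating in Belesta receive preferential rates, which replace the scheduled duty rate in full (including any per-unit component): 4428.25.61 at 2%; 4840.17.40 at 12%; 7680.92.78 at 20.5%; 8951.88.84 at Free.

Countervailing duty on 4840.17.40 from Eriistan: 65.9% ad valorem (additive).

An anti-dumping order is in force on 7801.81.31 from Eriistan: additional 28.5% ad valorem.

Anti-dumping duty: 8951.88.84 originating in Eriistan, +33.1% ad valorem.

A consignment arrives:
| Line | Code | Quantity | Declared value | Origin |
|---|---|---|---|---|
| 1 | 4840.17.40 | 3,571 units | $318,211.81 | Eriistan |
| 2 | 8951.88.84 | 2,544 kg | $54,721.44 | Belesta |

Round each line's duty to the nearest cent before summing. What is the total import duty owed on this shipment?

$267,828.89

Line 1 (4840.17.40, Eriistan, 3,571 units, $318,211.81):
Base rate for 4840.17.40 is 16% + $2.02/unit.
4840.17.40 has an FTA preferential rate, but origin Eriistan is not Belesta; base rate stands.
Additional duty on 4840.17.40 from Eriistan: +65.9%. Applied ad valorem rate: 16% + 65.9% = 81.9%.
Duty = $318,211.81 × 81.9% + 3,571 × $2.02 = $267,828.89.
Line 2 (8951.88.84, Belesta, 2,544 kg, $54,721.44):
Base rate for 8951.88.84 is $2.69/kg.
Origin Belesta qualifies under the Junay–Belesta agreement and 8951.88.84 is covered: preferential rate Free applies instead.
The additional-duty order on 8951.88.84 targets Eriistan, not Belesta; it does not apply.
Duty = $54,721.44 × 0% = $0.00.
Total = $267,828.89 + $0.00 = $267,828.89.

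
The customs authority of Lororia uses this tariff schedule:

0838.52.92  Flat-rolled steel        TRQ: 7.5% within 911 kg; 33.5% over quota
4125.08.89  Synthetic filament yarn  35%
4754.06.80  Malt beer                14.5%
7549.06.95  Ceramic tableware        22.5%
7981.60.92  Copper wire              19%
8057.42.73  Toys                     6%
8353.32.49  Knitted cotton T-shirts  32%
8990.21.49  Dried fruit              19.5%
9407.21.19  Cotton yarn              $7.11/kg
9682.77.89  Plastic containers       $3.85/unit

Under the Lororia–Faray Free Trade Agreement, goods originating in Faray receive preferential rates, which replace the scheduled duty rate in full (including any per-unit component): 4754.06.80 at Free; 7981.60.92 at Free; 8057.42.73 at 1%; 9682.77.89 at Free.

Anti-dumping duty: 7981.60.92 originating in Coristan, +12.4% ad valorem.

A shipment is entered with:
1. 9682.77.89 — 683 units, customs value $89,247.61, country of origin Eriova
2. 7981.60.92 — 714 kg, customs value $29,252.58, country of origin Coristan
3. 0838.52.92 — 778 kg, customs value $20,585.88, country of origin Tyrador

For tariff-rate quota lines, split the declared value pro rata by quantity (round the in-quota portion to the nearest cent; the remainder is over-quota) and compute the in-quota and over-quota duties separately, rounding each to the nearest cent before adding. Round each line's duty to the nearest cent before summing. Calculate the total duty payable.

$13,358.80

Line 1 (9682.77.89, Eriova, 683 units, $89,247.61):
Base rate for 9682.77.89 is $3.85/unit.
9682.77.89 has an FTA preferential rate, but origin Eriova is not Faray; base rate stands.
Duty = 683 × $3.85 = $2,629.55.
Line 2 (7981.60.92, Coristan, 714 kg, $29,252.58):
Base rate for 7981.60.92 is 19%.
7981.60.92 has an FTA preferential rate, but origin Coristan is not Faray; base rate stands.
Additional duty on 7981.60.92 from Coristan: +12.4%. Applied ad valorem rate: 19% + 12.4% = 31.4%.
Duty = $29,252.58 × 31.4% = $9,185.31.
Line 3 (0838.52.92, Tyrador, 778 kg, $20,585.88):
Code 0838.52.92 is under a tariff-rate quota (threshold 911 kg). Quantity 778 kg is within the quota, so the in-quota rate 7.5% applies to the full value.
Duty = $20,585.88 × 7.5% = $1,543.94.
Total = $2,629.55 + $9,185.31 + $1,543.94 = $13,358.80.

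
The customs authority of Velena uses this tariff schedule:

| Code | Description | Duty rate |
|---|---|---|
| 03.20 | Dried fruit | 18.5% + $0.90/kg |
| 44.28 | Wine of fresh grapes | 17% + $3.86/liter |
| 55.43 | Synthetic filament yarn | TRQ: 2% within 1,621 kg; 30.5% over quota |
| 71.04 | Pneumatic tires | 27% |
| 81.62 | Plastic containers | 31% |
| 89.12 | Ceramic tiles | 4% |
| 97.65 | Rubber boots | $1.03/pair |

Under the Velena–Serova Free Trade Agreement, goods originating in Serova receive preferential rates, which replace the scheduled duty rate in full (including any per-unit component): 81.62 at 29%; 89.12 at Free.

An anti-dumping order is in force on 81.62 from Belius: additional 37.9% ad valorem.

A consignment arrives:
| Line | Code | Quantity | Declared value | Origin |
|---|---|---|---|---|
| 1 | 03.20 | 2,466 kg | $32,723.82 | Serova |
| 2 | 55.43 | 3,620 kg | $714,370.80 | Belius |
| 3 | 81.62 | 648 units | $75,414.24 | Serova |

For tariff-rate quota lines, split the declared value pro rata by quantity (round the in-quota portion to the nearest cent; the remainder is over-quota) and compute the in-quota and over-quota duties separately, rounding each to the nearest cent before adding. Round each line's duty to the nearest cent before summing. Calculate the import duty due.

Line 1 (03.20, Serova, 2,466 kg, $32,723.82):
Base rate for 03.20 is 18.5% + $0.90/kg.
Origin Serova is the FTA partner but 03.20 is not on the preference list; base rate stands.
Duty = $32,723.82 × 18.5% + 2,466 × $0.90 = $8,273.31.
Line 2 (55.43, Belius, 3,620 kg, $714,370.80):
Code 55.43 is under a tariff-rate quota (threshold 1,621 kg). In-quota: 1,621 kg at 2%; over-quota: 1,999 kg at 30.5%.
Pro-rata value split: in-quota = $714,370.80 × 1,621/3,620 = $319,888.14; over-quota = $714,370.80 − $319,888.14 = $394,482.66.
In-quota duty = $319,888.14 × 2% = $6,397.76. Over-quota duty = $394,482.66 × 30.5% = $120,317.21.
Line duty = $6,397.76 + $120,317.21 = $126,714.97.
Line 3 (81.62, Serova, 648 units, $75,414.24):
Base rate for 81.62 is 31%.
Origin Serova qualifies under the Velena–Serova agreement and 81.62 is covered: preferential rate 29% applies instead.
The additional-duty order on 81.62 targets Belius, not Serova; it does not apply.
Duty = $75,414.24 × 29% = $21,870.13.
Total = $8,273.31 + $126,714.97 + $21,870.13 = $156,858.41.

$156,858.41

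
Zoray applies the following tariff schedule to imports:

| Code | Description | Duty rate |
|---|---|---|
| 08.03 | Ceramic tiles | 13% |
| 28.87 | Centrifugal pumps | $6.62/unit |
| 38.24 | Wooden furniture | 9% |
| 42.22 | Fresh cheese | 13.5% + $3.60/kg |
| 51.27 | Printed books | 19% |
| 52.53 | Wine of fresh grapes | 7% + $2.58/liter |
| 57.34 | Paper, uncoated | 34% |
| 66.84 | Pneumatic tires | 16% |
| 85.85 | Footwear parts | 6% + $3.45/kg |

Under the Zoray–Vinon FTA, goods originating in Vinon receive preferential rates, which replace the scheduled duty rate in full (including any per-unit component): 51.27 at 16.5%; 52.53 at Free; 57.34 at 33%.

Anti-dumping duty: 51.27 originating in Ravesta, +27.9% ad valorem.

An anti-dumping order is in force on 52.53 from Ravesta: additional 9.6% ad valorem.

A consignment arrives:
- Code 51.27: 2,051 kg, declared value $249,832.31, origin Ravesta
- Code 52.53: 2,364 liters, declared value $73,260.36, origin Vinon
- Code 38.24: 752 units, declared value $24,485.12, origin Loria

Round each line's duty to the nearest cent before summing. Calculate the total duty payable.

$119,375.01

Line 1 (51.27, Ravesta, 2,051 kg, $249,832.31):
Base rate for 51.27 is 19%.
51.27 has an FTA preferential rate, but origin Ravesta is not Vinon; base rate stands.
Additional duty on 51.27 from Ravesta: +27.9%. Applied ad valorem rate: 19% + 27.9% = 46.9%.
Duty = $249,832.31 × 46.9% = $117,171.35.
Line 2 (52.53, Vinon, 2,364 liters, $73,260.36):
Base rate for 52.53 is 7% + $2.58/liter.
Origin Vinon qualifies under the Zoray–Vinon agreement and 52.53 is covered: preferential rate Free applies instead.
The additional-duty order on 52.53 targets Ravesta, not Vinon; it does not apply.
Duty = $73,260.36 × 0% = $0.00.
Line 3 (38.24, Loria, 752 units, $24,485.12):
Base rate for 38.24 is 9%.
Duty = $24,485.12 × 9% = $2,203.66.
Total = $117,171.35 + $0.00 + $2,203.66 = $119,375.01.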